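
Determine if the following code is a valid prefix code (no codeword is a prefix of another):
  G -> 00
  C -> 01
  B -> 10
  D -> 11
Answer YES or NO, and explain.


Checking each pair (does one codeword prefix another?):
  G='00' vs C='01': no prefix
  G='00' vs B='10': no prefix
  G='00' vs D='11': no prefix
  C='01' vs G='00': no prefix
  C='01' vs B='10': no prefix
  C='01' vs D='11': no prefix
  B='10' vs G='00': no prefix
  B='10' vs C='01': no prefix
  B='10' vs D='11': no prefix
  D='11' vs G='00': no prefix
  D='11' vs C='01': no prefix
  D='11' vs B='10': no prefix
No violation found over all pairs.

YES -- this is a valid prefix code. No codeword is a prefix of any other codeword.


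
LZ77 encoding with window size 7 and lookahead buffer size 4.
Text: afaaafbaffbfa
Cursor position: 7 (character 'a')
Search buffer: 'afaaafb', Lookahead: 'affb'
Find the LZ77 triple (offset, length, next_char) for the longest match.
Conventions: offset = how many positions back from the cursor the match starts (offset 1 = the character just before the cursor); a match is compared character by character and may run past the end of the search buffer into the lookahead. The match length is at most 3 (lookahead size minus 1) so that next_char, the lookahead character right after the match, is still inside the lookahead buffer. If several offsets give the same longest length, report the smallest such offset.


Try each offset into the search buffer:
  offset=1 (pos 6, char 'b'): match length 0
  offset=2 (pos 5, char 'f'): match length 0
  offset=3 (pos 4, char 'a'): match length 2
  offset=4 (pos 3, char 'a'): match length 1
  offset=5 (pos 2, char 'a'): match length 1
  offset=6 (pos 1, char 'f'): match length 0
  offset=7 (pos 0, char 'a'): match length 2
Longest match has length 2, found at offsets 3, 7; take the smallest, offset 3.
next_char = character at position 7 + 2 = 9 -> 'f'

Best match: offset=3, length=2 (matching 'af' starting at position 4)
LZ77 triple: (3, 2, 'f')


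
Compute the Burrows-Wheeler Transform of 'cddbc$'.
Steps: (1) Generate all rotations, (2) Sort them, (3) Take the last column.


Rotations (sorted):
  0: $cddbc -> last char: c
  1: bc$cdd -> last char: d
  2: c$cddb -> last char: b
  3: cddbc$ -> last char: $
  4: dbc$cd -> last char: d
  5: ddbc$c -> last char: c


BWT = cdb$dc


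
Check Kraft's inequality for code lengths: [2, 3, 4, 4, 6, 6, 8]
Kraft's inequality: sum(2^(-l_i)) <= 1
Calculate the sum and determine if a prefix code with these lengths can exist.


Sum = 2^(-2) + 2^(-3) + 2^(-4) + 2^(-4) + 2^(-6) + 2^(-6) + 2^(-8)
    = 0.25 + 0.125 + 0.0625 + 0.0625 + 0.015625 + 0.015625 + 0.00390625
    = 137/256 = 0.53515625
Since 0.53515625 <= 1, Kraft's inequality IS satisfied.
A prefix code with these lengths CAN exist.

Kraft sum = 0.53515625. Satisfied.


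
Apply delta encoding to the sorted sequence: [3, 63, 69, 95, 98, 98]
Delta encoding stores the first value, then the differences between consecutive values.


First value: 3
Deltas:
  63 - 3 = 60
  69 - 63 = 6
  95 - 69 = 26
  98 - 95 = 3
  98 - 98 = 0


Delta encoded: [3, 60, 6, 26, 3, 0]


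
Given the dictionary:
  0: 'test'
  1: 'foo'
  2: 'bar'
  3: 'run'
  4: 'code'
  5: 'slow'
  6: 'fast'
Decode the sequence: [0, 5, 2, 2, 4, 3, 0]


Look up each index in the dictionary:
  0 -> 'test'
  5 -> 'slow'
  2 -> 'bar'
  2 -> 'bar'
  4 -> 'code'
  3 -> 'run'
  0 -> 'test'

Decoded: "test slow bar bar code run test"


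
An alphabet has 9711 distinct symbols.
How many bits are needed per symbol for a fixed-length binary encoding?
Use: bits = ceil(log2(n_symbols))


log2(9711) = 13.2454
Bracket: 2^13 = 8192 < 9711 <= 2^14 = 16384
So ceil(log2(9711)) = 14

bits = ceil(log2(9711)) = ceil(13.2454) = 14 bits


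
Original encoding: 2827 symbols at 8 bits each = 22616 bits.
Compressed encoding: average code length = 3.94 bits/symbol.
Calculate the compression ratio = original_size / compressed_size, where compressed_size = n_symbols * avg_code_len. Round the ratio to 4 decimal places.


original_size = n_symbols * orig_bits = 2827 * 8 = 22616 bits
compressed_size = n_symbols * avg_code_len = 2827 * 3.94 = 11138.38 bits
ratio = original_size / compressed_size = 22616 / 11138.38 = 2.0305

Compression ratio = 2.0305


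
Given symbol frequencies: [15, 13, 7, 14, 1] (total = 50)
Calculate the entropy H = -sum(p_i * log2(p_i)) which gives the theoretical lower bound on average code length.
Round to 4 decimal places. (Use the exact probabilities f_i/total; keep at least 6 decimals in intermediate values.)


Per-symbol terms -p_i * log2(p_i) with p_i = f_i/50:
  p = 15/50 = 0.300000: log2(p) = -1.736966, -p*log2(p) = 0.521090
  p = 13/50 = 0.260000: log2(p) = -1.943416, -p*log2(p) = 0.505288
  p = 7/50 = 0.140000: log2(p) = -2.836501, -p*log2(p) = 0.397110
  p = 14/50 = 0.280000: log2(p) = -1.836501, -p*log2(p) = 0.514220
  p = 1/50 = 0.020000: log2(p) = -5.643856, -p*log2(p) = 0.112877
H = 0.521090 + 0.505288 + 0.397110 + 0.514220 + 0.112877 = 2.050585

H = 2.0506 bits/symbol


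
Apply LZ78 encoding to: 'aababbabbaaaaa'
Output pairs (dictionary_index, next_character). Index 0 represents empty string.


LZ78 encoding steps:
Dictionary: {0: ''}
Step 1: w='' (idx 0), next='a' -> output (0, 'a'), add 'a' as idx 1
Step 2: w='a' (idx 1), next='b' -> output (1, 'b'), add 'ab' as idx 2
Step 3: w='ab' (idx 2), next='b' -> output (2, 'b'), add 'abb' as idx 3
Step 4: w='abb' (idx 3), next='a' -> output (3, 'a'), add 'abba' as idx 4
Step 5: w='a' (idx 1), next='a' -> output (1, 'a'), add 'aa' as idx 5
Step 6: w='aa' (idx 5), end of input -> output (5, '')


Encoded: [(0, 'a'), (1, 'b'), (2, 'b'), (3, 'a'), (1, 'a'), (5, '')]


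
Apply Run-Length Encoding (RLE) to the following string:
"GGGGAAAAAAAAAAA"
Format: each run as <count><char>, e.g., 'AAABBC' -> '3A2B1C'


Scanning runs left to right:
  i=0: run of 'G' x 4 -> '4G'
  i=4: run of 'A' x 11 -> '11A'

RLE = 4G11A


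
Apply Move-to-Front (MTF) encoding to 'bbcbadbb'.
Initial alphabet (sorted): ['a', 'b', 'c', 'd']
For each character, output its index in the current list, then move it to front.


MTF encoding:
'b': index 1 in ['a', 'b', 'c', 'd'] -> ['b', 'a', 'c', 'd']
'b': index 0 in ['b', 'a', 'c', 'd'] -> ['b', 'a', 'c', 'd']
'c': index 2 in ['b', 'a', 'c', 'd'] -> ['c', 'b', 'a', 'd']
'b': index 1 in ['c', 'b', 'a', 'd'] -> ['b', 'c', 'a', 'd']
'a': index 2 in ['b', 'c', 'a', 'd'] -> ['a', 'b', 'c', 'd']
'd': index 3 in ['a', 'b', 'c', 'd'] -> ['d', 'a', 'b', 'c']
'b': index 2 in ['d', 'a', 'b', 'c'] -> ['b', 'd', 'a', 'c']
'b': index 0 in ['b', 'd', 'a', 'c'] -> ['b', 'd', 'a', 'c']


Output: [1, 0, 2, 1, 2, 3, 2, 0]


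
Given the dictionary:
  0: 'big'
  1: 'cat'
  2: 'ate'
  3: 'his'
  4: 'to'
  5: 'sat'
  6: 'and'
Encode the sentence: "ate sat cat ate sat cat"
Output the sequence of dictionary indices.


Look up each word in the dictionary:
  'ate' -> 2
  'sat' -> 5
  'cat' -> 1
  'ate' -> 2
  'sat' -> 5
  'cat' -> 1

Encoded: [2, 5, 1, 2, 5, 1]


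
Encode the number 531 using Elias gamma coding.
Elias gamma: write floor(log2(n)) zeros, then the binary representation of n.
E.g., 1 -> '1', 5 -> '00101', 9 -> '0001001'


num_bits = floor(log2(531)) + 1 = 10
leading_zeros = num_bits - 1 = 9
binary(531) = 1000010011

Elias gamma(531) = '000000000' + '1000010011' = 0000000001000010011 (19 bits)


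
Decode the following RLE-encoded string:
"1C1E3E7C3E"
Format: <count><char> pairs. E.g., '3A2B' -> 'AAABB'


Expanding each <count><char> pair:
  1C -> 'C'
  1E -> 'E'
  3E -> 'EEE'
  7C -> 'CCCCCCC'
  3E -> 'EEE'

Decoded = CEEEECCCCCCCEEE


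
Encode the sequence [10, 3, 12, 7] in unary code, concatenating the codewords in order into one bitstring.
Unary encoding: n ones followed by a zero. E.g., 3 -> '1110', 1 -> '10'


Encode each number as n ones followed by a terminating 0:
  10 -> 11111111110 (11 bits)
  3 -> 1110 (4 bits)
  12 -> 1111111111110 (13 bits)
  7 -> 11111110 (8 bits)
Total length = 11 + 4 + 13 + 8 = 36 bits.

Unary([10, 3, 12, 7]) = 111111111101110111111111111011111110 (36 bits)


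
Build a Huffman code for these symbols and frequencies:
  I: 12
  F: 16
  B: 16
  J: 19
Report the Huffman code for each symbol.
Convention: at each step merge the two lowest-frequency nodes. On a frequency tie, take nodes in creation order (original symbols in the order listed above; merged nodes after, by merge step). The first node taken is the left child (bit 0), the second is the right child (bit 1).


Huffman tree construction:
Step 1: Merge I(12) + F(16) = 28
Step 2: Merge B(16) + J(19) = 35
Step 3: Merge (I+F)(28) + (B+J)(35) = 63
Read each symbol's code off the tree from the root (left child = 0, right child = 1).

Codes:
  I: 00 (length 2)
  F: 01 (length 2)
  B: 10 (length 2)
  J: 11 (length 2)
Average code length: 126/63 = 2.0000 bits/symbol


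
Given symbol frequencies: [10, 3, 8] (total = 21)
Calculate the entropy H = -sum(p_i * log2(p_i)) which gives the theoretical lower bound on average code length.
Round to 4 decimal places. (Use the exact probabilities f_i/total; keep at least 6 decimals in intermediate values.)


Per-symbol terms -p_i * log2(p_i) with p_i = f_i/21:
  p = 10/21 = 0.476190: log2(p) = -1.070389, -p*log2(p) = 0.509709
  p = 3/21 = 0.142857: log2(p) = -2.807355, -p*log2(p) = 0.401051
  p = 8/21 = 0.380952: log2(p) = -1.392317, -p*log2(p) = 0.530407
H = 0.509709 + 0.401051 + 0.530407 = 1.441167

H = 1.4412 bits/symbol


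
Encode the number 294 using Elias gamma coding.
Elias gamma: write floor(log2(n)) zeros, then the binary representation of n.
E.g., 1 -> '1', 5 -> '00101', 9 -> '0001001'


num_bits = floor(log2(294)) + 1 = 9
leading_zeros = num_bits - 1 = 8
binary(294) = 100100110

Elias gamma(294) = '00000000' + '100100110' = 00000000100100110 (17 bits)


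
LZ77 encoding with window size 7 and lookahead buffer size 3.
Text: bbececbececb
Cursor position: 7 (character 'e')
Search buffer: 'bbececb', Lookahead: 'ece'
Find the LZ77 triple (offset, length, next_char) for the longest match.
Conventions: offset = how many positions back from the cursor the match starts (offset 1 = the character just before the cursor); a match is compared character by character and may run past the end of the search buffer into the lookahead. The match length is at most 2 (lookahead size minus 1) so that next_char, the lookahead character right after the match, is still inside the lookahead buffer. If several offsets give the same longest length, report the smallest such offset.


Try each offset into the search buffer:
  offset=1 (pos 6, char 'b'): match length 0
  offset=2 (pos 5, char 'c'): match length 0
  offset=3 (pos 4, char 'e'): match length 2
  offset=4 (pos 3, char 'c'): match length 0
  offset=5 (pos 2, char 'e'): match length 2
  offset=6 (pos 1, char 'b'): match length 0
  offset=7 (pos 0, char 'b'): match length 0
Longest match has length 2, found at offsets 3, 5; take the smallest, offset 3.
next_char = character at position 7 + 2 = 9 -> 'e'

Best match: offset=3, length=2 (matching 'ec' starting at position 4)
LZ77 triple: (3, 2, 'e')


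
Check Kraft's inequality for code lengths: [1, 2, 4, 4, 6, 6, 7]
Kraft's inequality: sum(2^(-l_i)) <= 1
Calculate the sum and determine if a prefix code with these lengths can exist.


Sum = 2^(-1) + 2^(-2) + 2^(-4) + 2^(-4) + 2^(-6) + 2^(-6) + 2^(-7)
    = 0.5 + 0.25 + 0.0625 + 0.0625 + 0.015625 + 0.015625 + 0.0078125
    = 117/128 = 0.9140625
Since 0.9140625 <= 1, Kraft's inequality IS satisfied.
A prefix code with these lengths CAN exist.

Kraft sum = 0.9140625. Satisfied.


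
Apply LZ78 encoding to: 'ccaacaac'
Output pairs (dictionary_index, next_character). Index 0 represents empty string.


LZ78 encoding steps:
Dictionary: {0: ''}
Step 1: w='' (idx 0), next='c' -> output (0, 'c'), add 'c' as idx 1
Step 2: w='c' (idx 1), next='a' -> output (1, 'a'), add 'ca' as idx 2
Step 3: w='' (idx 0), next='a' -> output (0, 'a'), add 'a' as idx 3
Step 4: w='ca' (idx 2), next='a' -> output (2, 'a'), add 'caa' as idx 4
Step 5: w='c' (idx 1), end of input -> output (1, '')


Encoded: [(0, 'c'), (1, 'a'), (0, 'a'), (2, 'a'), (1, '')]


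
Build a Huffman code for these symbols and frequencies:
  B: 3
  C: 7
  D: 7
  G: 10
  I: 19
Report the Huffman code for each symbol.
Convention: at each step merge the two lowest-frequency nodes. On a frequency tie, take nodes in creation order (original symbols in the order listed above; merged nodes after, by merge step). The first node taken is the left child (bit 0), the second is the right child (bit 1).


Huffman tree construction:
Step 1: Merge B(3) + C(7) = 10
Step 2: Merge D(7) + G(10) = 17
Step 3: Merge (B+C)(10) + (D+G)(17) = 27
Step 4: Merge I(19) + ((B+C)+(D+G))(27) = 46
Read each symbol's code off the tree from the root (left child = 0, right child = 1).

Codes:
  B: 100 (length 3)
  C: 101 (length 3)
  D: 110 (length 3)
  G: 111 (length 3)
  I: 0 (length 1)
Average code length: 100/46 = 2.1739 bits/symbol


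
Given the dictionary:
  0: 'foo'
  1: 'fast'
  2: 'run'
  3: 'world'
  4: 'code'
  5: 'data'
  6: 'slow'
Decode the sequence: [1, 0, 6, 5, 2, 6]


Look up each index in the dictionary:
  1 -> 'fast'
  0 -> 'foo'
  6 -> 'slow'
  5 -> 'data'
  2 -> 'run'
  6 -> 'slow'

Decoded: "fast foo slow data run slow"


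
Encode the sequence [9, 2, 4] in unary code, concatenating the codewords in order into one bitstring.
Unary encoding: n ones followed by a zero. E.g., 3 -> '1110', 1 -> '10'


Encode each number as n ones followed by a terminating 0:
  9 -> 1111111110 (10 bits)
  2 -> 110 (3 bits)
  4 -> 11110 (5 bits)
Total length = 10 + 3 + 5 = 18 bits.

Unary([9, 2, 4]) = 111111111011011110 (18 bits)


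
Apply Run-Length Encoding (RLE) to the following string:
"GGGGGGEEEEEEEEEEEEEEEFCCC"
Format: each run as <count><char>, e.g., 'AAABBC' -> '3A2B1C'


Scanning runs left to right:
  i=0: run of 'G' x 6 -> '6G'
  i=6: run of 'E' x 15 -> '15E'
  i=21: run of 'F' x 1 -> '1F'
  i=22: run of 'C' x 3 -> '3C'

RLE = 6G15E1F3C


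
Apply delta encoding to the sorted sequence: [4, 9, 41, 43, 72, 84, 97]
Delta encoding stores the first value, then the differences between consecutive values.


First value: 4
Deltas:
  9 - 4 = 5
  41 - 9 = 32
  43 - 41 = 2
  72 - 43 = 29
  84 - 72 = 12
  97 - 84 = 13


Delta encoded: [4, 5, 32, 2, 29, 12, 13]


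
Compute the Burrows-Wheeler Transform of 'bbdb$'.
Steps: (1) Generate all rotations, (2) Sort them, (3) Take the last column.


Rotations (sorted):
  0: $bbdb -> last char: b
  1: b$bbd -> last char: d
  2: bbdb$ -> last char: $
  3: bdb$b -> last char: b
  4: db$bb -> last char: b


BWT = bd$bb


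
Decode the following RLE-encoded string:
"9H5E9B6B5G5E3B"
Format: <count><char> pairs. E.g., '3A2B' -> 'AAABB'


Expanding each <count><char> pair:
  9H -> 'HHHHHHHHH'
  5E -> 'EEEEE'
  9B -> 'BBBBBBBBB'
  6B -> 'BBBBBB'
  5G -> 'GGGGG'
  5E -> 'EEEEE'
  3B -> 'BBB'

Decoded = HHHHHHHHHEEEEEBBBBBBBBBBBBBBBGGGGGEEEEEBBB


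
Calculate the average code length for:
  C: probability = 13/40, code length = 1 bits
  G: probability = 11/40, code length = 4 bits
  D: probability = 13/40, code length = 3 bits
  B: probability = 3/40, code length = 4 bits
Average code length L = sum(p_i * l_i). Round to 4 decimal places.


Weighted contributions p_i * l_i:
  C: (13/40) * 1 = 13/40
  G: (11/40) * 4 = 44/40
  D: (13/40) * 3 = 39/40
  B: (3/40) * 4 = 12/40
Sum = (13 + 44 + 39 + 12)/40 = 108/40

L = 108/40 = 2.7000 bits/symbol


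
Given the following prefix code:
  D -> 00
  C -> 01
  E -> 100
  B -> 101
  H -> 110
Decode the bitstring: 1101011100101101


Decoding step by step:
Bits 110 -> H
Bits 101 -> B
Bits 110 -> H
Bits 01 -> C
Bits 01 -> C
Bits 101 -> B


Decoded message: HBHCCB


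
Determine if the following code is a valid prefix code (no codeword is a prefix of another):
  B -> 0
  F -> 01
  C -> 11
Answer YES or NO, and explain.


Checking each pair (does one codeword prefix another?):
  B='0' vs F='01': prefix -- VIOLATION

NO -- this is NOT a valid prefix code. B (0) is a prefix of F (01).


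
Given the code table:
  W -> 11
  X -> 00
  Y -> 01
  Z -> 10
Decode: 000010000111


Decoding:
00 -> X
00 -> X
10 -> Z
00 -> X
01 -> Y
11 -> W


Result: XXZXYW


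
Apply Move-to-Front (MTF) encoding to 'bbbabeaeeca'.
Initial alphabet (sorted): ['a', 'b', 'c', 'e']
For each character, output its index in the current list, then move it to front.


MTF encoding:
'b': index 1 in ['a', 'b', 'c', 'e'] -> ['b', 'a', 'c', 'e']
'b': index 0 in ['b', 'a', 'c', 'e'] -> ['b', 'a', 'c', 'e']
'b': index 0 in ['b', 'a', 'c', 'e'] -> ['b', 'a', 'c', 'e']
'a': index 1 in ['b', 'a', 'c', 'e'] -> ['a', 'b', 'c', 'e']
'b': index 1 in ['a', 'b', 'c', 'e'] -> ['b', 'a', 'c', 'e']
'e': index 3 in ['b', 'a', 'c', 'e'] -> ['e', 'b', 'a', 'c']
'a': index 2 in ['e', 'b', 'a', 'c'] -> ['a', 'e', 'b', 'c']
'e': index 1 in ['a', 'e', 'b', 'c'] -> ['e', 'a', 'b', 'c']
'e': index 0 in ['e', 'a', 'b', 'c'] -> ['e', 'a', 'b', 'c']
'c': index 3 in ['e', 'a', 'b', 'c'] -> ['c', 'e', 'a', 'b']
'a': index 2 in ['c', 'e', 'a', 'b'] -> ['a', 'c', 'e', 'b']


Output: [1, 0, 0, 1, 1, 3, 2, 1, 0, 3, 2]


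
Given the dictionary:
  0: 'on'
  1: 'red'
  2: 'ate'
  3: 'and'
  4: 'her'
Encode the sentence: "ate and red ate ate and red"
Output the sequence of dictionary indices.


Look up each word in the dictionary:
  'ate' -> 2
  'and' -> 3
  'red' -> 1
  'ate' -> 2
  'ate' -> 2
  'and' -> 3
  'red' -> 1

Encoded: [2, 3, 1, 2, 2, 3, 1]


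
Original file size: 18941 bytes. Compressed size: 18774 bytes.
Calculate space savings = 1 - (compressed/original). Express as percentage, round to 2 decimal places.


ratio = compressed/original = 18774/18941 = 0.991183
savings = 1 - ratio = 1 - 0.991183 = 0.008817
as a percentage: 0.008817 * 100 = 0.88%

Space savings = 1 - 18774/18941 = 0.88%


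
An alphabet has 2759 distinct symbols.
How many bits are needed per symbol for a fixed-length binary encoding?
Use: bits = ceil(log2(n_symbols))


log2(2759) = 11.4299
Bracket: 2^11 = 2048 < 2759 <= 2^12 = 4096
So ceil(log2(2759)) = 12

bits = ceil(log2(2759)) = ceil(11.4299) = 12 bits


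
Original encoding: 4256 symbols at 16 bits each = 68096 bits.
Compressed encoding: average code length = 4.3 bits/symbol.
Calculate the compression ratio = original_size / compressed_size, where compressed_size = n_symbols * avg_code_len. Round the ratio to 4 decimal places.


original_size = n_symbols * orig_bits = 4256 * 16 = 68096 bits
compressed_size = n_symbols * avg_code_len = 4256 * 4.3 = 18300.8 bits
ratio = original_size / compressed_size = 68096 / 18300.8 = 3.7209

Compression ratio = 3.7209


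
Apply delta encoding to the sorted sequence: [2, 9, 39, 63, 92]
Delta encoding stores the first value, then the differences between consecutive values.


First value: 2
Deltas:
  9 - 2 = 7
  39 - 9 = 30
  63 - 39 = 24
  92 - 63 = 29


Delta encoded: [2, 7, 30, 24, 29]


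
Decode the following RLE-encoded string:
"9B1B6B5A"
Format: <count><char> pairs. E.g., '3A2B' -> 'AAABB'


Expanding each <count><char> pair:
  9B -> 'BBBBBBBBB'
  1B -> 'B'
  6B -> 'BBBBBB'
  5A -> 'AAAAA'

Decoded = BBBBBBBBBBBBBBBBAAAAA


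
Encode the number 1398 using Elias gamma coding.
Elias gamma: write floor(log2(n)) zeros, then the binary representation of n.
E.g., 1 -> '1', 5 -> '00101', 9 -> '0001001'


num_bits = floor(log2(1398)) + 1 = 11
leading_zeros = num_bits - 1 = 10
binary(1398) = 10101110110

Elias gamma(1398) = '0000000000' + '10101110110' = 000000000010101110110 (21 bits)


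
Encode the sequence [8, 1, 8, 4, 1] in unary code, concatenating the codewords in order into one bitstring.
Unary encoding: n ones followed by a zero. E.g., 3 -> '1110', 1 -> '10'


Encode each number as n ones followed by a terminating 0:
  8 -> 111111110 (9 bits)
  1 -> 10 (2 bits)
  8 -> 111111110 (9 bits)
  4 -> 11110 (5 bits)
  1 -> 10 (2 bits)
Total length = 9 + 2 + 9 + 5 + 2 = 27 bits.

Unary([8, 1, 8, 4, 1]) = 111111110101111111101111010 (27 bits)


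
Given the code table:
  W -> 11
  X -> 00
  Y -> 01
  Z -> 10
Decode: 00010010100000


Decoding:
00 -> X
01 -> Y
00 -> X
10 -> Z
10 -> Z
00 -> X
00 -> X


Result: XYXZZXX


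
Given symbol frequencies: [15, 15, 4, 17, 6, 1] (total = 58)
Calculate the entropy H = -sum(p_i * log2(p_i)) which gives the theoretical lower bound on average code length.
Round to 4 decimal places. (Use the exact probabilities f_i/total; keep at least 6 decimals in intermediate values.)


Per-symbol terms -p_i * log2(p_i) with p_i = f_i/58:
  p = 15/58 = 0.258621: log2(p) = -1.951090, -p*log2(p) = 0.504592
  p = 15/58 = 0.258621: log2(p) = -1.951090, -p*log2(p) = 0.504592
  p = 4/58 = 0.068966: log2(p) = -3.857981, -p*log2(p) = 0.266068
  p = 17/58 = 0.293103: log2(p) = -1.770518, -p*log2(p) = 0.518945
  p = 6/58 = 0.103448: log2(p) = -3.273018, -p*log2(p) = 0.338588
  p = 1/58 = 0.017241: log2(p) = -5.857981, -p*log2(p) = 0.101000
H = 0.504592 + 0.504592 + 0.266068 + 0.518945 + 0.338588 + 0.101000 = 2.233785

H = 2.2338 bits/symbol


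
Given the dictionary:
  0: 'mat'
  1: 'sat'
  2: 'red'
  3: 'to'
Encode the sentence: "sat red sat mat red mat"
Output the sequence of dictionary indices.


Look up each word in the dictionary:
  'sat' -> 1
  'red' -> 2
  'sat' -> 1
  'mat' -> 0
  'red' -> 2
  'mat' -> 0

Encoded: [1, 2, 1, 0, 2, 0]


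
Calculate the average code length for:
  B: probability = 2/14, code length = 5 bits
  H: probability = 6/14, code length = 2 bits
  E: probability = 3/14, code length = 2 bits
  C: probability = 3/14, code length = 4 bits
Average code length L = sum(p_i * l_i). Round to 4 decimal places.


Weighted contributions p_i * l_i:
  B: (2/14) * 5 = 10/14
  H: (6/14) * 2 = 12/14
  E: (3/14) * 2 = 6/14
  C: (3/14) * 4 = 12/14
Sum = (10 + 12 + 6 + 12)/14 = 40/14

L = 40/14 = 2.8571 bits/symbol


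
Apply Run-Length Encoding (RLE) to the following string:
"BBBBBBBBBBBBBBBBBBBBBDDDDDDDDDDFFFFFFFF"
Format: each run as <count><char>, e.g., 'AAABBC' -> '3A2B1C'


Scanning runs left to right:
  i=0: run of 'B' x 21 -> '21B'
  i=21: run of 'D' x 10 -> '10D'
  i=31: run of 'F' x 8 -> '8F'

RLE = 21B10D8F


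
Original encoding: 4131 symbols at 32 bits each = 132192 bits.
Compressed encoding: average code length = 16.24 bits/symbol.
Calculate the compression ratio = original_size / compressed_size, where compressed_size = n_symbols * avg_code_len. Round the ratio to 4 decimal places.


original_size = n_symbols * orig_bits = 4131 * 32 = 132192 bits
compressed_size = n_symbols * avg_code_len = 4131 * 16.24 = 67087.44 bits
ratio = original_size / compressed_size = 132192 / 67087.44 = 1.9704

Compression ratio = 1.9704


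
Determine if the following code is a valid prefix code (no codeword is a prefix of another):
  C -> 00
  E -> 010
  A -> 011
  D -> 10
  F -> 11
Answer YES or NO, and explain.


Checking each pair (does one codeword prefix another?):
  C='00' vs E='010': no prefix
  C='00' vs A='011': no prefix
  C='00' vs D='10': no prefix
  C='00' vs F='11': no prefix
  E='010' vs C='00': no prefix
  E='010' vs A='011': no prefix
  E='010' vs D='10': no prefix
  E='010' vs F='11': no prefix
  A='011' vs C='00': no prefix
  A='011' vs E='010': no prefix
  A='011' vs D='10': no prefix
  A='011' vs F='11': no prefix
  D='10' vs C='00': no prefix
  D='10' vs E='010': no prefix
  D='10' vs A='011': no prefix
  D='10' vs F='11': no prefix
  F='11' vs C='00': no prefix
  F='11' vs E='010': no prefix
  F='11' vs A='011': no prefix
  F='11' vs D='10': no prefix
No violation found over all pairs.

YES -- this is a valid prefix code. No codeword is a prefix of any other codeword.


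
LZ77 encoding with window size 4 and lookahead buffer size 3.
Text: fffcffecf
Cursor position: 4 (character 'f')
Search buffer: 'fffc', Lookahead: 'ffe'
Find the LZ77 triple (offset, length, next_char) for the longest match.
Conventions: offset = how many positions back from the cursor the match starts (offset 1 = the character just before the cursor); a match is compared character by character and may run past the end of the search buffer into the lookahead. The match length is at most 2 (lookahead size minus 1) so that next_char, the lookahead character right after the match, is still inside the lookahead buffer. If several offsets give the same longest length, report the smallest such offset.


Try each offset into the search buffer:
  offset=1 (pos 3, char 'c'): match length 0
  offset=2 (pos 2, char 'f'): match length 1
  offset=3 (pos 1, char 'f'): match length 2
  offset=4 (pos 0, char 'f'): match length 2
Longest match has length 2, found at offsets 3, 4; take the smallest, offset 3.
next_char = character at position 4 + 2 = 6 -> 'e'

Best match: offset=3, length=2 (matching 'ff' starting at position 1)
LZ77 triple: (3, 2, 'e')


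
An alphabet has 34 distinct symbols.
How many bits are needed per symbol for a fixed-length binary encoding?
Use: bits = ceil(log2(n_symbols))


log2(34) = 5.0875
Bracket: 2^5 = 32 < 34 <= 2^6 = 64
So ceil(log2(34)) = 6

bits = ceil(log2(34)) = ceil(5.0875) = 6 bits


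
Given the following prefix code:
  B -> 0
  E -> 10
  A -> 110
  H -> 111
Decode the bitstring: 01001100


Decoding step by step:
Bits 0 -> B
Bits 10 -> E
Bits 0 -> B
Bits 110 -> A
Bits 0 -> B


Decoded message: BEBAB


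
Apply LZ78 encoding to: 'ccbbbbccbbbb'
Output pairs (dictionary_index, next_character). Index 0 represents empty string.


LZ78 encoding steps:
Dictionary: {0: ''}
Step 1: w='' (idx 0), next='c' -> output (0, 'c'), add 'c' as idx 1
Step 2: w='c' (idx 1), next='b' -> output (1, 'b'), add 'cb' as idx 2
Step 3: w='' (idx 0), next='b' -> output (0, 'b'), add 'b' as idx 3
Step 4: w='b' (idx 3), next='b' -> output (3, 'b'), add 'bb' as idx 4
Step 5: w='c' (idx 1), next='c' -> output (1, 'c'), add 'cc' as idx 5
Step 6: w='bb' (idx 4), next='b' -> output (4, 'b'), add 'bbb' as idx 6
Step 7: w='b' (idx 3), end of input -> output (3, '')


Encoded: [(0, 'c'), (1, 'b'), (0, 'b'), (3, 'b'), (1, 'c'), (4, 'b'), (3, '')]


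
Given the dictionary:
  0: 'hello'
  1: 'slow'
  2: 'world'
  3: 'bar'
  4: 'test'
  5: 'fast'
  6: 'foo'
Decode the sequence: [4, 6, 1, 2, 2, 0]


Look up each index in the dictionary:
  4 -> 'test'
  6 -> 'foo'
  1 -> 'slow'
  2 -> 'world'
  2 -> 'world'
  0 -> 'hello'

Decoded: "test foo slow world world hello"


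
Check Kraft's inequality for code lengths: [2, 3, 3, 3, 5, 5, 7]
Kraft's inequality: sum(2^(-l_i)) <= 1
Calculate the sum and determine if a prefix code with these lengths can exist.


Sum = 2^(-2) + 2^(-3) + 2^(-3) + 2^(-3) + 2^(-5) + 2^(-5) + 2^(-7)
    = 0.25 + 0.125 + 0.125 + 0.125 + 0.03125 + 0.03125 + 0.0078125
    = 89/128 = 0.6953125
Since 0.6953125 <= 1, Kraft's inequality IS satisfied.
A prefix code with these lengths CAN exist.

Kraft sum = 0.6953125. Satisfied.


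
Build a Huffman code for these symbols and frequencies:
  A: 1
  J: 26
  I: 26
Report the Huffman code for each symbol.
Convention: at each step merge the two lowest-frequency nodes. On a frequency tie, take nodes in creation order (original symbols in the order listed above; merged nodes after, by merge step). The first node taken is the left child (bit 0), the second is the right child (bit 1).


Huffman tree construction:
Step 1: Merge A(1) + J(26) = 27
Step 2: Merge I(26) + (A+J)(27) = 53
Read each symbol's code off the tree from the root (left child = 0, right child = 1).

Codes:
  A: 10 (length 2)
  J: 11 (length 2)
  I: 0 (length 1)
Average code length: 80/53 = 1.5094 bits/symbol


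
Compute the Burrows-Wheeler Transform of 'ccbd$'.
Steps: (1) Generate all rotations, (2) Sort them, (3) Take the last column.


Rotations (sorted):
  0: $ccbd -> last char: d
  1: bd$cc -> last char: c
  2: cbd$c -> last char: c
  3: ccbd$ -> last char: $
  4: d$ccb -> last char: b


BWT = dcc$b


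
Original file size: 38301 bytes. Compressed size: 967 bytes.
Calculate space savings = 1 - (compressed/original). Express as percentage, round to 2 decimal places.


ratio = compressed/original = 967/38301 = 0.025247
savings = 1 - ratio = 1 - 0.025247 = 0.974753
as a percentage: 0.974753 * 100 = 97.48%

Space savings = 1 - 967/38301 = 97.48%


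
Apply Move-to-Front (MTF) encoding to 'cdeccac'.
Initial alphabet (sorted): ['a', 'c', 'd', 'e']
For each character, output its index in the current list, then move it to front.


MTF encoding:
'c': index 1 in ['a', 'c', 'd', 'e'] -> ['c', 'a', 'd', 'e']
'd': index 2 in ['c', 'a', 'd', 'e'] -> ['d', 'c', 'a', 'e']
'e': index 3 in ['d', 'c', 'a', 'e'] -> ['e', 'd', 'c', 'a']
'c': index 2 in ['e', 'd', 'c', 'a'] -> ['c', 'e', 'd', 'a']
'c': index 0 in ['c', 'e', 'd', 'a'] -> ['c', 'e', 'd', 'a']
'a': index 3 in ['c', 'e', 'd', 'a'] -> ['a', 'c', 'e', 'd']
'c': index 1 in ['a', 'c', 'e', 'd'] -> ['c', 'a', 'e', 'd']


Output: [1, 2, 3, 2, 0, 3, 1]


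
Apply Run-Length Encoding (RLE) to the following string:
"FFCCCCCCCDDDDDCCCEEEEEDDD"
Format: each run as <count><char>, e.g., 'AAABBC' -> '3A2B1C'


Scanning runs left to right:
  i=0: run of 'F' x 2 -> '2F'
  i=2: run of 'C' x 7 -> '7C'
  i=9: run of 'D' x 5 -> '5D'
  i=14: run of 'C' x 3 -> '3C'
  i=17: run of 'E' x 5 -> '5E'
  i=22: run of 'D' x 3 -> '3D'

RLE = 2F7C5D3C5E3D


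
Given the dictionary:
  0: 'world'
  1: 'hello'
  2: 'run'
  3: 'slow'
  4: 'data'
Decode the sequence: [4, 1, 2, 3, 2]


Look up each index in the dictionary:
  4 -> 'data'
  1 -> 'hello'
  2 -> 'run'
  3 -> 'slow'
  2 -> 'run'

Decoded: "data hello run slow run"


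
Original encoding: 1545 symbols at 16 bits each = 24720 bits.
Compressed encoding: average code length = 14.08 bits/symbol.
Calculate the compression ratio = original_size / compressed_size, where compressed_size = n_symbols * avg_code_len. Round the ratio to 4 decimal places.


original_size = n_symbols * orig_bits = 1545 * 16 = 24720 bits
compressed_size = n_symbols * avg_code_len = 1545 * 14.08 = 21753.6 bits
ratio = original_size / compressed_size = 24720 / 21753.6 = 1.1364

Compression ratio = 1.1364


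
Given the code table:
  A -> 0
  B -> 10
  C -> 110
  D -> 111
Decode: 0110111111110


Decoding:
0 -> A
110 -> C
111 -> D
111 -> D
110 -> C


Result: ACDDC


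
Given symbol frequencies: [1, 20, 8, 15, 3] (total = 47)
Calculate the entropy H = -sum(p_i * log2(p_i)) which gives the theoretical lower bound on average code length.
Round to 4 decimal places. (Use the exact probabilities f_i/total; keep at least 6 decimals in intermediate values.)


Per-symbol terms -p_i * log2(p_i) with p_i = f_i/47:
  p = 1/47 = 0.021277: log2(p) = -5.554589, -p*log2(p) = 0.118183
  p = 20/47 = 0.425532: log2(p) = -1.232661, -p*log2(p) = 0.524536
  p = 8/47 = 0.170213: log2(p) = -2.554589, -p*log2(p) = 0.434824
  p = 15/47 = 0.319149: log2(p) = -1.647698, -p*log2(p) = 0.525861
  p = 3/47 = 0.063830: log2(p) = -3.969626, -p*log2(p) = 0.253380
H = 0.118183 + 0.524536 + 0.434824 + 0.525861 + 0.253380 = 1.856784

H = 1.8568 bits/symbol


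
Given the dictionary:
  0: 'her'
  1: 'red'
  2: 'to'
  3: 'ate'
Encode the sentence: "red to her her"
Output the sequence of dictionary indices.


Look up each word in the dictionary:
  'red' -> 1
  'to' -> 2
  'her' -> 0
  'her' -> 0

Encoded: [1, 2, 0, 0]


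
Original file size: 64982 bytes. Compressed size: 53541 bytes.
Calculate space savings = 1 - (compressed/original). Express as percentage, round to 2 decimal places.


ratio = compressed/original = 53541/64982 = 0.823936
savings = 1 - ratio = 1 - 0.823936 = 0.176064
as a percentage: 0.176064 * 100 = 17.61%

Space savings = 1 - 53541/64982 = 17.61%


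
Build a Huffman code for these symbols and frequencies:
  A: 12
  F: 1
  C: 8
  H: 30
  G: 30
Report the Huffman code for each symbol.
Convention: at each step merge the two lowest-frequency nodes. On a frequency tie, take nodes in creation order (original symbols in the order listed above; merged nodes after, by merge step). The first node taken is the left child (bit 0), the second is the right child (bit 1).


Huffman tree construction:
Step 1: Merge F(1) + C(8) = 9
Step 2: Merge (F+C)(9) + A(12) = 21
Step 3: Merge ((F+C)+A)(21) + H(30) = 51
Step 4: Merge G(30) + (((F+C)+A)+H)(51) = 81
Read each symbol's code off the tree from the root (left child = 0, right child = 1).

Codes:
  A: 101 (length 3)
  F: 1000 (length 4)
  C: 1001 (length 4)
  H: 11 (length 2)
  G: 0 (length 1)
Average code length: 162/81 = 2.0000 bits/symbol


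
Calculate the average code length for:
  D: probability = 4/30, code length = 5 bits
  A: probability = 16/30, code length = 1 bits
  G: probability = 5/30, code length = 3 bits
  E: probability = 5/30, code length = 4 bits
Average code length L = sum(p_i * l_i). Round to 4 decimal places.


Weighted contributions p_i * l_i:
  D: (4/30) * 5 = 20/30
  A: (16/30) * 1 = 16/30
  G: (5/30) * 3 = 15/30
  E: (5/30) * 4 = 20/30
Sum = (20 + 16 + 15 + 20)/30 = 71/30

L = 71/30 = 2.3667 bits/symbol


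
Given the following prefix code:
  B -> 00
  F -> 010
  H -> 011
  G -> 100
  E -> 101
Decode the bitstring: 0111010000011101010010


Decoding step by step:
Bits 011 -> H
Bits 101 -> E
Bits 00 -> B
Bits 00 -> B
Bits 011 -> H
Bits 101 -> E
Bits 010 -> F
Bits 010 -> F


Decoded message: HEBBHEFF


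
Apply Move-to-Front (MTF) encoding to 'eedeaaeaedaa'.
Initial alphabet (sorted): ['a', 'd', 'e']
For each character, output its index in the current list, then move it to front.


MTF encoding:
'e': index 2 in ['a', 'd', 'e'] -> ['e', 'a', 'd']
'e': index 0 in ['e', 'a', 'd'] -> ['e', 'a', 'd']
'd': index 2 in ['e', 'a', 'd'] -> ['d', 'e', 'a']
'e': index 1 in ['d', 'e', 'a'] -> ['e', 'd', 'a']
'a': index 2 in ['e', 'd', 'a'] -> ['a', 'e', 'd']
'a': index 0 in ['a', 'e', 'd'] -> ['a', 'e', 'd']
'e': index 1 in ['a', 'e', 'd'] -> ['e', 'a', 'd']
'a': index 1 in ['e', 'a', 'd'] -> ['a', 'e', 'd']
'e': index 1 in ['a', 'e', 'd'] -> ['e', 'a', 'd']
'd': index 2 in ['e', 'a', 'd'] -> ['d', 'e', 'a']
'a': index 2 in ['d', 'e', 'a'] -> ['a', 'd', 'e']
'a': index 0 in ['a', 'd', 'e'] -> ['a', 'd', 'e']


Output: [2, 0, 2, 1, 2, 0, 1, 1, 1, 2, 2, 0]


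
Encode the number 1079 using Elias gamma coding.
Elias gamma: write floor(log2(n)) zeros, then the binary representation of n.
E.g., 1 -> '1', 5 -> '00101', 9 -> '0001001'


num_bits = floor(log2(1079)) + 1 = 11
leading_zeros = num_bits - 1 = 10
binary(1079) = 10000110111

Elias gamma(1079) = '0000000000' + '10000110111' = 000000000010000110111 (21 bits)


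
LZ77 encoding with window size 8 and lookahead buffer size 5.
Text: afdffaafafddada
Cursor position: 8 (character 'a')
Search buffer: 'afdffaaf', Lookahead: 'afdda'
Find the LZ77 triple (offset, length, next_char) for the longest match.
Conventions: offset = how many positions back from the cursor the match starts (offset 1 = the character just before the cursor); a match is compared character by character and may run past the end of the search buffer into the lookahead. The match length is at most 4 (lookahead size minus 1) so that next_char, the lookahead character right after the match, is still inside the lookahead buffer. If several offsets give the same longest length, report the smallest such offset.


Try each offset into the search buffer:
  offset=1 (pos 7, char 'f'): match length 0
  offset=2 (pos 6, char 'a'): match length 2
  offset=3 (pos 5, char 'a'): match length 1
  offset=4 (pos 4, char 'f'): match length 0
  offset=5 (pos 3, char 'f'): match length 0
  offset=6 (pos 2, char 'd'): match length 0
  offset=7 (pos 1, char 'f'): match length 0
  offset=8 (pos 0, char 'a'): match length 3
Longest match has length 3 at offset 8.
next_char = character at position 8 + 3 = 11 -> 'd'

Best match: offset=8, length=3 (matching 'afd' starting at position 0)
LZ77 triple: (8, 3, 'd')


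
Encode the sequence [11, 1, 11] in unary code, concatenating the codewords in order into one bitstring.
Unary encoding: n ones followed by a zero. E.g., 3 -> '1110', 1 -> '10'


Encode each number as n ones followed by a terminating 0:
  11 -> 111111111110 (12 bits)
  1 -> 10 (2 bits)
  11 -> 111111111110 (12 bits)
Total length = 12 + 2 + 12 = 26 bits.

Unary([11, 1, 11]) = 11111111111010111111111110 (26 bits)


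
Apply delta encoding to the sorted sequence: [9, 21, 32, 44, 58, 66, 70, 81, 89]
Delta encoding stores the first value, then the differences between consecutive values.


First value: 9
Deltas:
  21 - 9 = 12
  32 - 21 = 11
  44 - 32 = 12
  58 - 44 = 14
  66 - 58 = 8
  70 - 66 = 4
  81 - 70 = 11
  89 - 81 = 8


Delta encoded: [9, 12, 11, 12, 14, 8, 4, 11, 8]


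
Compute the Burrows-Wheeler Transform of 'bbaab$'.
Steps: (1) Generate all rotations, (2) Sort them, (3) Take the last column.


Rotations (sorted):
  0: $bbaab -> last char: b
  1: aab$bb -> last char: b
  2: ab$bba -> last char: a
  3: b$bbaa -> last char: a
  4: baab$b -> last char: b
  5: bbaab$ -> last char: $


BWT = bbaab$


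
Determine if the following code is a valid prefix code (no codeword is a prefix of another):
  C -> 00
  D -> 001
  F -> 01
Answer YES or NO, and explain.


Checking each pair (does one codeword prefix another?):
  C='00' vs D='001': prefix -- VIOLATION

NO -- this is NOT a valid prefix code. C (00) is a prefix of D (001).


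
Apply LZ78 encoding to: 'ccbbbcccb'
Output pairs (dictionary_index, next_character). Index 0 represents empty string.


LZ78 encoding steps:
Dictionary: {0: ''}
Step 1: w='' (idx 0), next='c' -> output (0, 'c'), add 'c' as idx 1
Step 2: w='c' (idx 1), next='b' -> output (1, 'b'), add 'cb' as idx 2
Step 3: w='' (idx 0), next='b' -> output (0, 'b'), add 'b' as idx 3
Step 4: w='b' (idx 3), next='c' -> output (3, 'c'), add 'bc' as idx 4
Step 5: w='c' (idx 1), next='c' -> output (1, 'c'), add 'cc' as idx 5
Step 6: w='b' (idx 3), end of input -> output (3, '')


Encoded: [(0, 'c'), (1, 'b'), (0, 'b'), (3, 'c'), (1, 'c'), (3, '')]


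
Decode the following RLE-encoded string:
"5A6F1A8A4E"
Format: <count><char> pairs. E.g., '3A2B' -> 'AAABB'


Expanding each <count><char> pair:
  5A -> 'AAAAA'
  6F -> 'FFFFFF'
  1A -> 'A'
  8A -> 'AAAAAAAA'
  4E -> 'EEEE'

Decoded = AAAAAFFFFFFAAAAAAAAAEEEE


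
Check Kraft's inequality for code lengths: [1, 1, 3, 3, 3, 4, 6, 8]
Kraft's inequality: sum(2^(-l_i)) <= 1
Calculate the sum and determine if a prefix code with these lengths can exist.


Sum = 2^(-1) + 2^(-1) + 2^(-3) + 2^(-3) + 2^(-3) + 2^(-4) + 2^(-6) + 2^(-8)
    = 0.5 + 0.5 + 0.125 + 0.125 + 0.125 + 0.0625 + 0.015625 + 0.00390625
    = 373/256 = 1.45703125
Since 1.45703125 > 1, Kraft's inequality is NOT satisfied.
A prefix code with these lengths CANNOT exist.

Kraft sum = 1.45703125. Not satisfied.


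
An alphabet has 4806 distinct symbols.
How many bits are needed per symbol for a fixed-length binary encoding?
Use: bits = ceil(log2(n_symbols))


log2(4806) = 12.2306
Bracket: 2^12 = 4096 < 4806 <= 2^13 = 8192
So ceil(log2(4806)) = 13

bits = ceil(log2(4806)) = ceil(12.2306) = 13 bits


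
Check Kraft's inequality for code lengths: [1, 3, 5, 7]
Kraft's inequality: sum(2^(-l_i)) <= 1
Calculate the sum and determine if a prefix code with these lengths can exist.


Sum = 2^(-1) + 2^(-3) + 2^(-5) + 2^(-7)
    = 0.5 + 0.125 + 0.03125 + 0.0078125
    = 85/128 = 0.6640625
Since 0.6640625 <= 1, Kraft's inequality IS satisfied.
A prefix code with these lengths CAN exist.

Kraft sum = 0.6640625. Satisfied.


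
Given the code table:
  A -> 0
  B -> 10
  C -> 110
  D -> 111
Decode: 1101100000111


Decoding:
110 -> C
110 -> C
0 -> A
0 -> A
0 -> A
0 -> A
111 -> D


Result: CCAAAAD


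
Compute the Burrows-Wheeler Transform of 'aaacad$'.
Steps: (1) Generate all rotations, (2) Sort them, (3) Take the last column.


Rotations (sorted):
  0: $aaacad -> last char: d
  1: aaacad$ -> last char: $
  2: aacad$a -> last char: a
  3: acad$aa -> last char: a
  4: ad$aaac -> last char: c
  5: cad$aaa -> last char: a
  6: d$aaaca -> last char: a


BWT = d$aacaa


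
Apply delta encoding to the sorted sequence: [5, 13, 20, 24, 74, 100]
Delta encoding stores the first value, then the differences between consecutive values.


First value: 5
Deltas:
  13 - 5 = 8
  20 - 13 = 7
  24 - 20 = 4
  74 - 24 = 50
  100 - 74 = 26


Delta encoded: [5, 8, 7, 4, 50, 26]
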